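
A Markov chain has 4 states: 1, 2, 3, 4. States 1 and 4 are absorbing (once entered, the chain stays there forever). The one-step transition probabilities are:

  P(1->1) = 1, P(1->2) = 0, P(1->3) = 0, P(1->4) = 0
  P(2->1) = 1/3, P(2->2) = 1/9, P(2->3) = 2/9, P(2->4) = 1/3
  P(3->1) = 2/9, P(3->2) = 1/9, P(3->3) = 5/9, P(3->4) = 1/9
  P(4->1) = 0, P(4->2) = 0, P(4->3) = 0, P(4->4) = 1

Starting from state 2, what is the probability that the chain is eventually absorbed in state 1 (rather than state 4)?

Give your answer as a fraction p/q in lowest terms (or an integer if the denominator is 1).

Let a_i = P(absorbed in 1 | start in state i).
Boundary conditions: a_1 = 1, a_4 = 0.
For each transient state i, a_i = sum_j P(i->j) * a_j:
  a_2 = 1/3*a_1 + 1/9*a_2 + 2/9*a_3 + 1/3*a_4
  a_3 = 2/9*a_1 + 1/9*a_2 + 5/9*a_3 + 1/9*a_4

Substituting a_1 = 1 and a_4 = 0, rearrange to (I - Q) a = r where r[i] = P(i -> 1):
  [8/9, -2/9] . (a_2, a_3) = 1/3
  [-1/9, 4/9] . (a_2, a_3) = 2/9

Solving yields:
  a_2 = 8/15
  a_3 = 19/30

Starting state is 2, so the absorption probability is a_2 = 8/15.

Answer: 8/15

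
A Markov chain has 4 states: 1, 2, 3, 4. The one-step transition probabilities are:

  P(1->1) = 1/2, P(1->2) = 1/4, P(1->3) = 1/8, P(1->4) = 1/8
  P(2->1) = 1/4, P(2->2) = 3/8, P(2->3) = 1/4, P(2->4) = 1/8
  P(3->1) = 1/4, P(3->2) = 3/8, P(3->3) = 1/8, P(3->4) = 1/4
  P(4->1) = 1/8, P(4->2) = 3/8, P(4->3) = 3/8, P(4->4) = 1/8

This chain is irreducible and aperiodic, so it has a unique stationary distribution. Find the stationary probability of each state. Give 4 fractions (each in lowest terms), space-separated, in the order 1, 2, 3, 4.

Answer: 131/425 143/425 87/425 64/425

Derivation:
The stationary distribution satisfies pi = pi * P, i.e.:
  pi_1 = 1/2*pi_1 + 1/4*pi_2 + 1/4*pi_3 + 1/8*pi_4
  pi_2 = 1/4*pi_1 + 3/8*pi_2 + 3/8*pi_3 + 3/8*pi_4
  pi_3 = 1/8*pi_1 + 1/4*pi_2 + 1/8*pi_3 + 3/8*pi_4
  pi_4 = 1/8*pi_1 + 1/8*pi_2 + 1/4*pi_3 + 1/8*pi_4
with normalization: pi_1 + pi_2 + pi_3 + pi_4 = 1.

Using the first 3 balance equations plus normalization, the linear system A*pi = b is:
  [-1/2, 1/4, 1/4, 1/8] . pi = 0
  [1/4, -5/8, 3/8, 3/8] . pi = 0
  [1/8, 1/4, -7/8, 3/8] . pi = 0
  [1, 1, 1, 1] . pi = 1

Solving yields:
  pi_1 = 131/425
  pi_2 = 143/425
  pi_3 = 87/425
  pi_4 = 64/425

Verification (pi * P):
  131/425*1/2 + 143/425*1/4 + 87/425*1/4 + 64/425*1/8 = 131/425 = pi_1  (ok)
  131/425*1/4 + 143/425*3/8 + 87/425*3/8 + 64/425*3/8 = 143/425 = pi_2  (ok)
  131/425*1/8 + 143/425*1/4 + 87/425*1/8 + 64/425*3/8 = 87/425 = pi_3  (ok)
  131/425*1/8 + 143/425*1/8 + 87/425*1/4 + 64/425*1/8 = 64/425 = pi_4  (ok)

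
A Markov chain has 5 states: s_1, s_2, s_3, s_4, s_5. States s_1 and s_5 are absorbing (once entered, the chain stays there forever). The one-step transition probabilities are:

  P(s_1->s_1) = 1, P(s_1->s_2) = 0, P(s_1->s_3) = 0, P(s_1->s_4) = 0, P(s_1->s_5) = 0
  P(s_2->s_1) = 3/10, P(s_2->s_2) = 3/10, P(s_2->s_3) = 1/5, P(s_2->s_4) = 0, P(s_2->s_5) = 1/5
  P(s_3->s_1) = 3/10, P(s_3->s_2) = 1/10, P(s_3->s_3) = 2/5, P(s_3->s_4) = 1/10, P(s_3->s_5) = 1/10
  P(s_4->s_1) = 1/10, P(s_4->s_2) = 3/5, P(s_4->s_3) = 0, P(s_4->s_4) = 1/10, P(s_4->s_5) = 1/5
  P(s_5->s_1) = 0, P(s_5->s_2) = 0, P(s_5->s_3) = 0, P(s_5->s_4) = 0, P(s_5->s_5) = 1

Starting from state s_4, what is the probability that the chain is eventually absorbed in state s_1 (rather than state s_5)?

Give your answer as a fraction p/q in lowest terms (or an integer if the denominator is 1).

Answer: 46/87

Derivation:
Let a_i = P(absorbed in s_1 | start in state i).
Boundary conditions: a_s_1 = 1, a_s_5 = 0.
For each transient state i, a_i = sum_j P(i->j) * a_j:
  a_s_2 = 3/10*a_s_1 + 3/10*a_s_2 + 1/5*a_s_3 + 0*a_s_4 + 1/5*a_s_5
  a_s_3 = 3/10*a_s_1 + 1/10*a_s_2 + 2/5*a_s_3 + 1/10*a_s_4 + 1/10*a_s_5
  a_s_4 = 1/10*a_s_1 + 3/5*a_s_2 + 0*a_s_3 + 1/10*a_s_4 + 1/5*a_s_5

Substituting a_s_1 = 1 and a_s_5 = 0, rearrange to (I - Q) a = r where r[i] = P(i -> s_1):
  [7/10, -1/5, 0] . (a_s_2, a_s_3, a_s_4) = 3/10
  [-1/10, 3/5, -1/10] . (a_s_2, a_s_3, a_s_4) = 3/10
  [-3/5, 0, 9/10] . (a_s_2, a_s_3, a_s_4) = 1/10

Solving yields:
  a_s_2 = 109/174
  a_s_3 = 241/348
  a_s_4 = 46/87

Starting state is s_4, so the absorption probability is a_s_4 = 46/87.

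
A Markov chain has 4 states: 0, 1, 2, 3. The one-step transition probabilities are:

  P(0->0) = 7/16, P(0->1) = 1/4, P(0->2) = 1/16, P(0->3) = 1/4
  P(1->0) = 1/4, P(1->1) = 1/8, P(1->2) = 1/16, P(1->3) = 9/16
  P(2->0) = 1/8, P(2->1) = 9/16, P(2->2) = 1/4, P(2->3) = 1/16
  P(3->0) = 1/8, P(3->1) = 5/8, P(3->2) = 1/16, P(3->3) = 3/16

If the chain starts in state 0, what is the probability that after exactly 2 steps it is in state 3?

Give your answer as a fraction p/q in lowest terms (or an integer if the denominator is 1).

Answer: 77/256

Derivation:
Computing P^2 by repeated multiplication:
P^1 =
  0: [7/16, 1/4, 1/16, 1/4]
  1: [1/4, 1/8, 1/16, 9/16]
  2: [1/8, 9/16, 1/4, 1/16]
  3: [1/8, 5/8, 1/16, 3/16]
P^2 =
  0: [75/256, 85/256, 19/256, 77/256]
  1: [7/32, 119/256, 19/256, 31/128]
  2: [15/64, 9/32, 7/64, 3/8]
  3: [31/128, 67/256, 19/256, 27/64]

(P^2)[0 -> 3] = 77/256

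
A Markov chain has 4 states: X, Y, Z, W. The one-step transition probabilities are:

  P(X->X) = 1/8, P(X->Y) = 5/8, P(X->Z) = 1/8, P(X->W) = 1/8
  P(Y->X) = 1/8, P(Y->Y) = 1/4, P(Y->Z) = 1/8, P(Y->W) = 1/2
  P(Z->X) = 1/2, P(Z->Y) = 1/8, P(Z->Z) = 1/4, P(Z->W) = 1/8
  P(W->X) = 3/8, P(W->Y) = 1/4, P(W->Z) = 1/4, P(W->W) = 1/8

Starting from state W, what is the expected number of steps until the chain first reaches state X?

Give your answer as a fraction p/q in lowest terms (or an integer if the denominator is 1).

Let h_i = expected steps to first reach X from state i.
Boundary: h_X = 0.
First-step equations for the other states:
  h_Y = 1 + 1/8*h_X + 1/4*h_Y + 1/8*h_Z + 1/2*h_W
  h_Z = 1 + 1/2*h_X + 1/8*h_Y + 1/4*h_Z + 1/8*h_W
  h_W = 1 + 3/8*h_X + 1/4*h_Y + 1/4*h_Z + 1/8*h_W

Substituting h_X = 0 and rearranging gives the linear system (I - Q) h = 1:
  [3/4, -1/8, -1/2] . (h_Y, h_Z, h_W) = 1
  [-1/8, 3/4, -1/8] . (h_Y, h_Z, h_W) = 1
  [-1/4, -1/4, 7/8] . (h_Y, h_Z, h_W) = 1

Solving yields:
  h_Y = 128/35
  h_Z = 424/175
  h_W = 72/25

Starting state is W, so the expected hitting time is h_W = 72/25.

Answer: 72/25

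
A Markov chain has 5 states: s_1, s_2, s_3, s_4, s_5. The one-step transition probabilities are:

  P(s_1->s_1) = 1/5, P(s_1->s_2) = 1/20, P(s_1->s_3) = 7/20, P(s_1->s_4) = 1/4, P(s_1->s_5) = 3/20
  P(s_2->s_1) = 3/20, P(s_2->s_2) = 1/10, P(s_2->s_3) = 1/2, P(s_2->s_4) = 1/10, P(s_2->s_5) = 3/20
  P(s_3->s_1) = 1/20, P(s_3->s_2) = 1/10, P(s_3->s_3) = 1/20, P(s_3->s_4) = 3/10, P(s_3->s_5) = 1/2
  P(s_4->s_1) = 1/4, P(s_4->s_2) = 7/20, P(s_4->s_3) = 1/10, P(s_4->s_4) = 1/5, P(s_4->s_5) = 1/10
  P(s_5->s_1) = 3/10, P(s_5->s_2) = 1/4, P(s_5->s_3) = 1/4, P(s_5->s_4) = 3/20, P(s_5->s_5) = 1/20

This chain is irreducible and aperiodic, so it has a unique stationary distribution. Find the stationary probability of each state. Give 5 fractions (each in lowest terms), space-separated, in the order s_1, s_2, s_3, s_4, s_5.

Answer: 44763/239764 1475/8563 14032/59941 24629/119882 48315/239764

Derivation:
The stationary distribution satisfies pi = pi * P, i.e.:
  pi_s_1 = 1/5*pi_s_1 + 3/20*pi_s_2 + 1/20*pi_s_3 + 1/4*pi_s_4 + 3/10*pi_s_5
  pi_s_2 = 1/20*pi_s_1 + 1/10*pi_s_2 + 1/10*pi_s_3 + 7/20*pi_s_4 + 1/4*pi_s_5
  pi_s_3 = 7/20*pi_s_1 + 1/2*pi_s_2 + 1/20*pi_s_3 + 1/10*pi_s_4 + 1/4*pi_s_5
  pi_s_4 = 1/4*pi_s_1 + 1/10*pi_s_2 + 3/10*pi_s_3 + 1/5*pi_s_4 + 3/20*pi_s_5
  pi_s_5 = 3/20*pi_s_1 + 3/20*pi_s_2 + 1/2*pi_s_3 + 1/10*pi_s_4 + 1/20*pi_s_5
with normalization: pi_s_1 + pi_s_2 + pi_s_3 + pi_s_4 + pi_s_5 = 1.

Using the first 4 balance equations plus normalization, the linear system A*pi = b is:
  [-4/5, 3/20, 1/20, 1/4, 3/10] . pi = 0
  [1/20, -9/10, 1/10, 7/20, 1/4] . pi = 0
  [7/20, 1/2, -19/20, 1/10, 1/4] . pi = 0
  [1/4, 1/10, 3/10, -4/5, 3/20] . pi = 0
  [1, 1, 1, 1, 1] . pi = 1

Solving yields:
  pi_s_1 = 44763/239764
  pi_s_2 = 1475/8563
  pi_s_3 = 14032/59941
  pi_s_4 = 24629/119882
  pi_s_5 = 48315/239764

Verification (pi * P):
  44763/239764*1/5 + 1475/8563*3/20 + 14032/59941*1/20 + 24629/119882*1/4 + 48315/239764*3/10 = 44763/239764 = pi_s_1  (ok)
  44763/239764*1/20 + 1475/8563*1/10 + 14032/59941*1/10 + 24629/119882*7/20 + 48315/239764*1/4 = 1475/8563 = pi_s_2  (ok)
  44763/239764*7/20 + 1475/8563*1/2 + 14032/59941*1/20 + 24629/119882*1/10 + 48315/239764*1/4 = 14032/59941 = pi_s_3  (ok)
  44763/239764*1/4 + 1475/8563*1/10 + 14032/59941*3/10 + 24629/119882*1/5 + 48315/239764*3/20 = 24629/119882 = pi_s_4  (ok)
  44763/239764*3/20 + 1475/8563*3/20 + 14032/59941*1/2 + 24629/119882*1/10 + 48315/239764*1/20 = 48315/239764 = pi_s_5  (ok)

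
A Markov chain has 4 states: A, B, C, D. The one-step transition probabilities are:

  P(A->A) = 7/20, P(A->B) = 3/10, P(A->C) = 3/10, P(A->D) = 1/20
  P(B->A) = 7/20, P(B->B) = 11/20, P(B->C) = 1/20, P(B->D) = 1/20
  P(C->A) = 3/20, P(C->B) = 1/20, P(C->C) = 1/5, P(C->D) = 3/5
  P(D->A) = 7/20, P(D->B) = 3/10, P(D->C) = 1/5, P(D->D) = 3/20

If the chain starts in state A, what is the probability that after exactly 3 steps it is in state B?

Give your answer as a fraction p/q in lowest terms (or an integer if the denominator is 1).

Answer: 131/400

Derivation:
Computing P^3 by repeated multiplication:
P^1 =
  A: [7/20, 3/10, 3/10, 1/20]
  B: [7/20, 11/20, 1/20, 1/20]
  C: [3/20, 1/20, 1/5, 3/5]
  D: [7/20, 3/10, 1/5, 3/20]
P^2 =
  A: [29/100, 3/10, 19/100, 11/50]
  B: [17/50, 17/40, 61/400, 33/400]
  C: [31/100, 21/80, 83/400, 11/50]
  D: [31/100, 13/40, 19/100, 7/40]
P^3 =
  A: [39/125, 131/400, 23/125, 353/2000]
  B: [639/2000, 589/1600, 681/4000, 1137/8000]
  C: [617/2000, 251/800, 1533/8000, 1489/8000]
  D: [39/125, 267/800, 729/4000, 43/250]

(P^3)[A -> B] = 131/400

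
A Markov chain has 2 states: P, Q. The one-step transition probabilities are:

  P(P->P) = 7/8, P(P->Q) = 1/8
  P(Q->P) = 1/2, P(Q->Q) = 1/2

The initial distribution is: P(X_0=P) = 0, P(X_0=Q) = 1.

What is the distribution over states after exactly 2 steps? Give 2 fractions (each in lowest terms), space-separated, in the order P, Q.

Answer: 11/16 5/16

Derivation:
Propagating the distribution step by step (d_{t+1} = d_t * P):
d_0 = (P=0, Q=1)
  d_1[P] = 0*7/8 + 1*1/2 = 1/2
  d_1[Q] = 0*1/8 + 1*1/2 = 1/2
d_1 = (P=1/2, Q=1/2)
  d_2[P] = 1/2*7/8 + 1/2*1/2 = 11/16
  d_2[Q] = 1/2*1/8 + 1/2*1/2 = 5/16
d_2 = (P=11/16, Q=5/16)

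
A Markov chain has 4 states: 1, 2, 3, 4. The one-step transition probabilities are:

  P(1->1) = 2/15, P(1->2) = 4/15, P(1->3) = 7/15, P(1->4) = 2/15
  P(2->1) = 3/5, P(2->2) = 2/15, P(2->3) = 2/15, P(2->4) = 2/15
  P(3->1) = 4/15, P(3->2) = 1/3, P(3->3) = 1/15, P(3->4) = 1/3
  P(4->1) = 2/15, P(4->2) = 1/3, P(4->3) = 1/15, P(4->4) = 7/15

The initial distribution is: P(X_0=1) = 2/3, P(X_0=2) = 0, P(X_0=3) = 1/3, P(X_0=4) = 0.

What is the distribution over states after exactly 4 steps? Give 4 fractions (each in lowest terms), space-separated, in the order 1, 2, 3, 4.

Propagating the distribution step by step (d_{t+1} = d_t * P):
d_0 = (1=2/3, 2=0, 3=1/3, 4=0)
  d_1[1] = 2/3*2/15 + 0*3/5 + 1/3*4/15 + 0*2/15 = 8/45
  d_1[2] = 2/3*4/15 + 0*2/15 + 1/3*1/3 + 0*1/3 = 13/45
  d_1[3] = 2/3*7/15 + 0*2/15 + 1/3*1/15 + 0*1/15 = 1/3
  d_1[4] = 2/3*2/15 + 0*2/15 + 1/3*1/3 + 0*7/15 = 1/5
d_1 = (1=8/45, 2=13/45, 3=1/3, 4=1/5)
  d_2[1] = 8/45*2/15 + 13/45*3/5 + 1/3*4/15 + 1/5*2/15 = 211/675
  d_2[2] = 8/45*4/15 + 13/45*2/15 + 1/3*1/3 + 1/5*1/3 = 178/675
  d_2[3] = 8/45*7/15 + 13/45*2/15 + 1/3*1/15 + 1/5*1/15 = 106/675
  d_2[4] = 8/45*2/15 + 13/45*2/15 + 1/3*1/3 + 1/5*7/15 = 4/15
d_2 = (1=211/675, 2=178/675, 3=106/675, 4=4/15)
  d_3[1] = 211/675*2/15 + 178/675*3/5 + 106/675*4/15 + 4/15*2/15 = 104/375
  d_3[2] = 211/675*4/15 + 178/675*2/15 + 106/675*1/3 + 4/15*1/3 = 526/2025
  d_3[3] = 211/675*7/15 + 178/675*2/15 + 106/675*1/15 + 4/15*1/15 = 2119/10125
  d_3[4] = 211/675*2/15 + 178/675*2/15 + 106/675*1/3 + 4/15*7/15 = 856/3375
d_3 = (1=104/375, 2=526/2025, 3=2119/10125, 4=856/3375)
  d_4[1] = 104/375*2/15 + 526/2025*3/5 + 2119/10125*4/15 + 856/3375*2/15 = 42898/151875
  d_4[2] = 104/375*4/15 + 526/2025*2/15 + 2119/10125*1/3 + 856/3375*1/3 = 13309/50625
  d_4[3] = 104/375*7/15 + 526/2025*2/15 + 2119/10125*1/15 + 856/3375*1/15 = 29603/151875
  d_4[4] = 104/375*2/15 + 526/2025*2/15 + 2119/10125*1/3 + 856/3375*7/15 = 487/1875
d_4 = (1=42898/151875, 2=13309/50625, 3=29603/151875, 4=487/1875)

Answer: 42898/151875 13309/50625 29603/151875 487/1875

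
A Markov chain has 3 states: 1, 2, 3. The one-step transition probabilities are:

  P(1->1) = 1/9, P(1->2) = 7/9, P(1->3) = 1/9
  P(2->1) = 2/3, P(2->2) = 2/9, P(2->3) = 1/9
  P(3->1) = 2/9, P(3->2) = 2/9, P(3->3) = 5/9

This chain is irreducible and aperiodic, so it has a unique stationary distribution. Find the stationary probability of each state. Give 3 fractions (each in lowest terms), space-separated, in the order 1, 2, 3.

The stationary distribution satisfies pi = pi * P, i.e.:
  pi_1 = 1/9*pi_1 + 2/3*pi_2 + 2/9*pi_3
  pi_2 = 7/9*pi_1 + 2/9*pi_2 + 2/9*pi_3
  pi_3 = 1/9*pi_1 + 1/9*pi_2 + 5/9*pi_3
with normalization: pi_1 + pi_2 + pi_3 = 1.

Using the first 2 balance equations plus normalization, the linear system A*pi = b is:
  [-8/9, 2/3, 2/9] . pi = 0
  [7/9, -7/9, 2/9] . pi = 0
  [1, 1, 1] . pi = 1

Solving yields:
  pi_1 = 13/35
  pi_2 = 3/7
  pi_3 = 1/5

Verification (pi * P):
  13/35*1/9 + 3/7*2/3 + 1/5*2/9 = 13/35 = pi_1  (ok)
  13/35*7/9 + 3/7*2/9 + 1/5*2/9 = 3/7 = pi_2  (ok)
  13/35*1/9 + 3/7*1/9 + 1/5*5/9 = 1/5 = pi_3  (ok)

Answer: 13/35 3/7 1/5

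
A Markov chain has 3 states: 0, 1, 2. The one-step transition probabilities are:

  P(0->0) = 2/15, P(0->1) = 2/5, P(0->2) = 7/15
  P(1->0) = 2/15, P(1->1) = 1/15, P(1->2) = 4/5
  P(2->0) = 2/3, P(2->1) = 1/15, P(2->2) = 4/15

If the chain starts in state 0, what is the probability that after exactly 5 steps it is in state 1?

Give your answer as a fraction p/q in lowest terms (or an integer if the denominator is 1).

Computing P^5 by repeated multiplication:
P^1 =
  0: [2/15, 2/5, 7/15]
  1: [2/15, 1/15, 4/5]
  2: [2/3, 1/15, 4/15]
P^2 =
  0: [86/225, 1/9, 38/75]
  1: [14/25, 1/9, 74/225]
  2: [62/225, 13/45, 98/225]
P^3 =
  0: [454/1125, 131/675, 1358/3375]
  1: [1042/3375, 19/75, 1478/3375]
  2: [1234/3375, 107/675, 1606/3375]
P^4 =
  0: [17614/50625, 679/3375, 22826/50625]
  1: [18574/50625, 1717/10125, 7822/16875]
  2: [19598/50625, 1909/10125, 21482/50625]
P^5 =
  0: [283858/759375, 27739/151875, 112274/253125]
  1: [96326/253125, 28699/151875, 326902/759375]
  2: [273106/759375, 29723/151875, 337654/759375]

(P^5)[0 -> 1] = 27739/151875

Answer: 27739/151875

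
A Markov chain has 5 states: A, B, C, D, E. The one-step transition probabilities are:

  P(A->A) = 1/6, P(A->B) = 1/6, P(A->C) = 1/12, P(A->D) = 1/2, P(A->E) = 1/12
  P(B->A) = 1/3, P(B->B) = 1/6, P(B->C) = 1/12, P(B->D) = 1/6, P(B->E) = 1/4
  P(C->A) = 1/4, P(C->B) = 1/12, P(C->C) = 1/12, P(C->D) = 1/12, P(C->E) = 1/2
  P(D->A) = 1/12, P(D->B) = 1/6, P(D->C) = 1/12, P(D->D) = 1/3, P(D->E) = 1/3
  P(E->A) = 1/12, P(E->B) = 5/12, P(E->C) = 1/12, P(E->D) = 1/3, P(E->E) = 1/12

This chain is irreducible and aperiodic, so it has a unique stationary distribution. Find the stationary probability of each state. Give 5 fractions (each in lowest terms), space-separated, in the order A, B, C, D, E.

The stationary distribution satisfies pi = pi * P, i.e.:
  pi_A = 1/6*pi_A + 1/3*pi_B + 1/4*pi_C + 1/12*pi_D + 1/12*pi_E
  pi_B = 1/6*pi_A + 1/6*pi_B + 1/12*pi_C + 1/6*pi_D + 5/12*pi_E
  pi_C = 1/12*pi_A + 1/12*pi_B + 1/12*pi_C + 1/12*pi_D + 1/12*pi_E
  pi_D = 1/2*pi_A + 1/6*pi_B + 1/12*pi_C + 1/3*pi_D + 1/3*pi_E
  pi_E = 1/12*pi_A + 1/4*pi_B + 1/2*pi_C + 1/3*pi_D + 1/12*pi_E
with normalization: pi_A + pi_B + pi_C + pi_D + pi_E = 1.

Using the first 4 balance equations plus normalization, the linear system A*pi = b is:
  [-5/6, 1/3, 1/4, 1/12, 1/12] . pi = 0
  [1/6, -5/6, 1/12, 1/6, 5/12] . pi = 0
  [1/12, 1/12, -11/12, 1/12, 1/12] . pi = 0
  [1/2, 1/6, 1/12, -2/3, 1/3] . pi = 0
  [1, 1, 1, 1, 1] . pi = 1

Solving yields:
  pi_A = 1349/8160
  pi_B = 591/2720
  pi_C = 1/12
  pi_D = 3719/12240
  pi_E = 1409/6120

Verification (pi * P):
  1349/8160*1/6 + 591/2720*1/3 + 1/12*1/4 + 3719/12240*1/12 + 1409/6120*1/12 = 1349/8160 = pi_A  (ok)
  1349/8160*1/6 + 591/2720*1/6 + 1/12*1/12 + 3719/12240*1/6 + 1409/6120*5/12 = 591/2720 = pi_B  (ok)
  1349/8160*1/12 + 591/2720*1/12 + 1/12*1/12 + 3719/12240*1/12 + 1409/6120*1/12 = 1/12 = pi_C  (ok)
  1349/8160*1/2 + 591/2720*1/6 + 1/12*1/12 + 3719/12240*1/3 + 1409/6120*1/3 = 3719/12240 = pi_D  (ok)
  1349/8160*1/12 + 591/2720*1/4 + 1/12*1/2 + 3719/12240*1/3 + 1409/6120*1/12 = 1409/6120 = pi_E  (ok)

Answer: 1349/8160 591/2720 1/12 3719/12240 1409/6120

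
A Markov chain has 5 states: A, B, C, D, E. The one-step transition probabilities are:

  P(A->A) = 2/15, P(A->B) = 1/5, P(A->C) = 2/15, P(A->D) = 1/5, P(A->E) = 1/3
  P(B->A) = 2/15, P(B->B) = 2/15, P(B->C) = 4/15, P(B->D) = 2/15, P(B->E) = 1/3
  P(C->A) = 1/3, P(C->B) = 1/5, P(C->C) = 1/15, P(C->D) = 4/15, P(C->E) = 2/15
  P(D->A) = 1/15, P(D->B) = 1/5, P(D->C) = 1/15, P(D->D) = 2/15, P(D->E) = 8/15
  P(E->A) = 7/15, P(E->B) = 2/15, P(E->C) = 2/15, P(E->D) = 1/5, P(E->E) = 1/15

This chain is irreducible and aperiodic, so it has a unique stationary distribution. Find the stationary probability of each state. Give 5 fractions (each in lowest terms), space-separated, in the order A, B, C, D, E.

The stationary distribution satisfies pi = pi * P, i.e.:
  pi_A = 2/15*pi_A + 2/15*pi_B + 1/3*pi_C + 1/15*pi_D + 7/15*pi_E
  pi_B = 1/5*pi_A + 2/15*pi_B + 1/5*pi_C + 1/5*pi_D + 2/15*pi_E
  pi_C = 2/15*pi_A + 4/15*pi_B + 1/15*pi_C + 1/15*pi_D + 2/15*pi_E
  pi_D = 1/5*pi_A + 2/15*pi_B + 4/15*pi_C + 2/15*pi_D + 1/5*pi_E
  pi_E = 1/3*pi_A + 1/3*pi_B + 2/15*pi_C + 8/15*pi_D + 1/15*pi_E
with normalization: pi_A + pi_B + pi_C + pi_D + pi_E = 1.

Using the first 4 balance equations plus normalization, the linear system A*pi = b is:
  [-13/15, 2/15, 1/3, 1/15, 7/15] . pi = 0
  [1/5, -13/15, 1/5, 1/5, 2/15] . pi = 0
  [2/15, 4/15, -14/15, 1/15, 2/15] . pi = 0
  [1/5, 2/15, 4/15, -13/15, 1/5] . pi = 0
  [1, 1, 1, 1, 1] . pi = 1

Solving yields:
  pi_A = 2655/11141
  pi_B = 13301/77987
  pi_C = 10508/77987
  pi_D = 2064/11141
  pi_E = 21145/77987

Verification (pi * P):
  2655/11141*2/15 + 13301/77987*2/15 + 10508/77987*1/3 + 2064/11141*1/15 + 21145/77987*7/15 = 2655/11141 = pi_A  (ok)
  2655/11141*1/5 + 13301/77987*2/15 + 10508/77987*1/5 + 2064/11141*1/5 + 21145/77987*2/15 = 13301/77987 = pi_B  (ok)
  2655/11141*2/15 + 13301/77987*4/15 + 10508/77987*1/15 + 2064/11141*1/15 + 21145/77987*2/15 = 10508/77987 = pi_C  (ok)
  2655/11141*1/5 + 13301/77987*2/15 + 10508/77987*4/15 + 2064/11141*2/15 + 21145/77987*1/5 = 2064/11141 = pi_D  (ok)
  2655/11141*1/3 + 13301/77987*1/3 + 10508/77987*2/15 + 2064/11141*8/15 + 21145/77987*1/15 = 21145/77987 = pi_E  (ok)

Answer: 2655/11141 13301/77987 10508/77987 2064/11141 21145/77987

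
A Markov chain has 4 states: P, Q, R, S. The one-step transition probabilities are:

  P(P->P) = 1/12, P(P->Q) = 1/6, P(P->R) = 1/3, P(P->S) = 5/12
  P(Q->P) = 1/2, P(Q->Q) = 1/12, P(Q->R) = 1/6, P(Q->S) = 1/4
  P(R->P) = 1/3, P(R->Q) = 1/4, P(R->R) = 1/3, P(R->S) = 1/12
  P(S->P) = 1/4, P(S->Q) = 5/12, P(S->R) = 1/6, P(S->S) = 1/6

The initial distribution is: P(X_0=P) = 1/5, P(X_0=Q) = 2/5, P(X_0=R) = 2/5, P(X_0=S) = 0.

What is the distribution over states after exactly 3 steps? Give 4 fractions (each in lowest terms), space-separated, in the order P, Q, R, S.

Propagating the distribution step by step (d_{t+1} = d_t * P):
d_0 = (P=1/5, Q=2/5, R=2/5, S=0)
  d_1[P] = 1/5*1/12 + 2/5*1/2 + 2/5*1/3 + 0*1/4 = 7/20
  d_1[Q] = 1/5*1/6 + 2/5*1/12 + 2/5*1/4 + 0*5/12 = 1/6
  d_1[R] = 1/5*1/3 + 2/5*1/6 + 2/5*1/3 + 0*1/6 = 4/15
  d_1[S] = 1/5*5/12 + 2/5*1/4 + 2/5*1/12 + 0*1/6 = 13/60
d_1 = (P=7/20, Q=1/6, R=4/15, S=13/60)
  d_2[P] = 7/20*1/12 + 1/6*1/2 + 4/15*1/3 + 13/60*1/4 = 23/90
  d_2[Q] = 7/20*1/6 + 1/6*1/12 + 4/15*1/4 + 13/60*5/12 = 11/48
  d_2[R] = 7/20*1/3 + 1/6*1/6 + 4/15*1/3 + 13/60*1/6 = 97/360
  d_2[S] = 7/20*5/12 + 1/6*1/4 + 4/15*1/12 + 13/60*1/6 = 59/240
d_2 = (P=23/90, Q=11/48, R=97/360, S=59/240)
  d_3[P] = 23/90*1/12 + 11/48*1/2 + 97/360*1/3 + 59/240*1/4 = 827/2880
  d_3[Q] = 23/90*1/6 + 11/48*1/12 + 97/360*1/4 + 59/240*5/12 = 25/108
  d_3[R] = 23/90*1/3 + 11/48*1/6 + 97/360*1/3 + 59/240*1/6 = 61/240
  d_3[S] = 23/90*5/12 + 11/48*1/4 + 97/360*1/12 + 59/240*1/6 = 1963/8640
d_3 = (P=827/2880, Q=25/108, R=61/240, S=1963/8640)

Answer: 827/2880 25/108 61/240 1963/8640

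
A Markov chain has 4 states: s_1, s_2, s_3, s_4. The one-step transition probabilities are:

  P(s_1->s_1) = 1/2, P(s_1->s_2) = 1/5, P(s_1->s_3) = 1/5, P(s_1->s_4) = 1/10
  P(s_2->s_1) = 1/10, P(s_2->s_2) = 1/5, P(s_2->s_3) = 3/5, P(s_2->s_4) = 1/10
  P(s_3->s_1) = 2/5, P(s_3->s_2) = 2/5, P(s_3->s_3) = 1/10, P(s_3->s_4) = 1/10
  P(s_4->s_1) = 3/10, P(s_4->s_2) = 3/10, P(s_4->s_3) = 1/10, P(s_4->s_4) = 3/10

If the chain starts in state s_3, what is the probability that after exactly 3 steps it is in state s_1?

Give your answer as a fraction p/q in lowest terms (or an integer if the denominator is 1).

Computing P^3 by repeated multiplication:
P^1 =
  s_1: [1/2, 1/5, 1/5, 1/10]
  s_2: [1/10, 1/5, 3/5, 1/10]
  s_3: [2/5, 2/5, 1/10, 1/10]
  s_4: [3/10, 3/10, 1/10, 3/10]
P^2 =
  s_1: [19/50, 1/4, 1/4, 3/25]
  s_2: [17/50, 33/100, 21/100, 3/25]
  s_3: [31/100, 23/100, 17/50, 3/25]
  s_4: [31/100, 1/4, 7/25, 4/25]
P^3 =
  s_1: [351/1000, 131/500, 263/1000, 31/250]
  s_2: [323/1000, 127/500, 299/1000, 31/250]
  s_3: [7/20, 7/25, 123/500, 31/250]
  s_4: [17/50, 34/125, 32/125, 33/250]

(P^3)[s_3 -> s_1] = 7/20

Answer: 7/20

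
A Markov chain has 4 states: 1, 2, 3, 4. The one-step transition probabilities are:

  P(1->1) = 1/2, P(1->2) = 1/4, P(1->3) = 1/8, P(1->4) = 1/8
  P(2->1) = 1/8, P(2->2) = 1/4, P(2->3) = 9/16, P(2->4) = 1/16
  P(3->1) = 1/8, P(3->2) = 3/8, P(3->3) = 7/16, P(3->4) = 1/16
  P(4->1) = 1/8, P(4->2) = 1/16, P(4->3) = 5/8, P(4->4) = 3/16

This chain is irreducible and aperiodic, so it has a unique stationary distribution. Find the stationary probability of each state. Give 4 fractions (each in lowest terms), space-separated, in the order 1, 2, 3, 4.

The stationary distribution satisfies pi = pi * P, i.e.:
  pi_1 = 1/2*pi_1 + 1/8*pi_2 + 1/8*pi_3 + 1/8*pi_4
  pi_2 = 1/4*pi_1 + 1/4*pi_2 + 3/8*pi_3 + 1/16*pi_4
  pi_3 = 1/8*pi_1 + 9/16*pi_2 + 7/16*pi_3 + 5/8*pi_4
  pi_4 = 1/8*pi_1 + 1/16*pi_2 + 1/16*pi_3 + 3/16*pi_4
with normalization: pi_1 + pi_2 + pi_3 + pi_4 = 1.

Using the first 3 balance equations plus normalization, the linear system A*pi = b is:
  [-1/2, 1/8, 1/8, 1/8] . pi = 0
  [1/4, -3/4, 3/8, 1/16] . pi = 0
  [1/8, 9/16, -9/16, 5/8] . pi = 0
  [1, 1, 1, 1] . pi = 1

Solving yields:
  pi_1 = 1/5
  pi_2 = 181/630
  pi_3 = 269/630
  pi_4 = 3/35

Verification (pi * P):
  1/5*1/2 + 181/630*1/8 + 269/630*1/8 + 3/35*1/8 = 1/5 = pi_1  (ok)
  1/5*1/4 + 181/630*1/4 + 269/630*3/8 + 3/35*1/16 = 181/630 = pi_2  (ok)
  1/5*1/8 + 181/630*9/16 + 269/630*7/16 + 3/35*5/8 = 269/630 = pi_3  (ok)
  1/5*1/8 + 181/630*1/16 + 269/630*1/16 + 3/35*3/16 = 3/35 = pi_4  (ok)

Answer: 1/5 181/630 269/630 3/35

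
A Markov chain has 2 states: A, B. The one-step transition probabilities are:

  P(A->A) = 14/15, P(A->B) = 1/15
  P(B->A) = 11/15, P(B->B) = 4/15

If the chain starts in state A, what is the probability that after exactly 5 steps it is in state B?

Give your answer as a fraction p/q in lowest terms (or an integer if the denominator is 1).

Computing P^5 by repeated multiplication:
P^1 =
  A: [14/15, 1/15]
  B: [11/15, 4/15]
P^2 =
  A: [23/25, 2/25]
  B: [22/25, 3/25]
P^3 =
  A: [344/375, 31/375]
  B: [341/375, 34/375]
P^4 =
  A: [573/625, 52/625]
  B: [572/625, 53/625]
P^5 =
  A: [8594/9375, 781/9375]
  B: [8591/9375, 784/9375]

(P^5)[A -> B] = 781/9375

Answer: 781/9375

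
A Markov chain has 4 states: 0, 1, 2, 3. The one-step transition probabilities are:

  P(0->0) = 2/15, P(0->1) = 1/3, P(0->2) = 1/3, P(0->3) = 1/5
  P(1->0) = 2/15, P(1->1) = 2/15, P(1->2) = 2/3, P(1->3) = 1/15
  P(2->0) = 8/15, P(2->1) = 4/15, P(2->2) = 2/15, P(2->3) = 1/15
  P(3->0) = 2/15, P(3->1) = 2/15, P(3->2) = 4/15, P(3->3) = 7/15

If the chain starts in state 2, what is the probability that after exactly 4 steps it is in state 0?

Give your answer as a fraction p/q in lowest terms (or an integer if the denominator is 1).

Answer: 4478/16875

Derivation:
Computing P^4 by repeated multiplication:
P^1 =
  0: [2/15, 1/3, 1/3, 1/5]
  1: [2/15, 2/15, 2/3, 1/15]
  2: [8/15, 4/15, 2/15, 1/15]
  3: [2/15, 2/15, 4/15, 7/15]
P^2 =
  0: [4/15, 46/225, 82/225, 37/225]
  1: [2/5, 56/225, 6/25, 1/9]
  2: [14/75, 58/225, 88/225, 37/225]
  3: [6/25, 44/225, 22/75, 61/225]
P^3 =
  0: [314/1125, 794/3375, 1072/3375, 21/125]
  1: [86/375, 92/375, 406/1125, 37/225]
  2: [326/1125, 752/3375, 1114/3375, 59/375]
  3: [94/375, 248/1125, 362/1125, 233/1125]
P^4 =
  0: [4394/16875, 2344/10125, 17062/50625, 2887/16875]
  1: [1562/5625, 3836/16875, 5602/16875, 917/5625]
  2: [4478/16875, 11912/50625, 16762/50625, 2839/16875]
  3: [1474/5625, 764/3375, 5546/16875, 343/1875]

(P^4)[2 -> 0] = 4478/16875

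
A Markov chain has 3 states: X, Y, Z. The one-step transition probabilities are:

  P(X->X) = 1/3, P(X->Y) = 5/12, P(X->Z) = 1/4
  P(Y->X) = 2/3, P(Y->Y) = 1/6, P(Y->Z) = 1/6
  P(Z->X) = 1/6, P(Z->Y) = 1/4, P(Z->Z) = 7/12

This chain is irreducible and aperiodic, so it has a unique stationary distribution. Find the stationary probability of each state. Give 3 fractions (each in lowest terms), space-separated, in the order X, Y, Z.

The stationary distribution satisfies pi = pi * P, i.e.:
  pi_X = 1/3*pi_X + 2/3*pi_Y + 1/6*pi_Z
  pi_Y = 5/12*pi_X + 1/6*pi_Y + 1/4*pi_Z
  pi_Z = 1/4*pi_X + 1/6*pi_Y + 7/12*pi_Z
with normalization: pi_X + pi_Y + pi_Z = 1.

Using the first 2 balance equations plus normalization, the linear system A*pi = b is:
  [-2/3, 2/3, 1/6] . pi = 0
  [5/12, -5/6, 1/4] . pi = 0
  [1, 1, 1] . pi = 1

Solving yields:
  pi_X = 22/59
  pi_Y = 17/59
  pi_Z = 20/59

Verification (pi * P):
  22/59*1/3 + 17/59*2/3 + 20/59*1/6 = 22/59 = pi_X  (ok)
  22/59*5/12 + 17/59*1/6 + 20/59*1/4 = 17/59 = pi_Y  (ok)
  22/59*1/4 + 17/59*1/6 + 20/59*7/12 = 20/59 = pi_Z  (ok)

Answer: 22/59 17/59 20/59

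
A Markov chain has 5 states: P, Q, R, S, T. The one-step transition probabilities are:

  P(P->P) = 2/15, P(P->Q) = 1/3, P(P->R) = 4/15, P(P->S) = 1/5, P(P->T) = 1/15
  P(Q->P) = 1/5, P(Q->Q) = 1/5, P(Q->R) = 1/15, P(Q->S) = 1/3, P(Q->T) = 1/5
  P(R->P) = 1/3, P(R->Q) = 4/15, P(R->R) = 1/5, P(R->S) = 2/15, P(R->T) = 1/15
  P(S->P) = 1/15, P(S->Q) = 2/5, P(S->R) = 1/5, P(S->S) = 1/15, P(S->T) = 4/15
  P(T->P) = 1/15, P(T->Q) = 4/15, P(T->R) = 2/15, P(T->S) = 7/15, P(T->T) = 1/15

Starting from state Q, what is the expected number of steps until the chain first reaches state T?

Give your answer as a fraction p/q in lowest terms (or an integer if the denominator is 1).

Let h_i = expected steps to first reach T from state i.
Boundary: h_T = 0.
First-step equations for the other states:
  h_P = 1 + 2/15*h_P + 1/3*h_Q + 4/15*h_R + 1/5*h_S + 1/15*h_T
  h_Q = 1 + 1/5*h_P + 1/5*h_Q + 1/15*h_R + 1/3*h_S + 1/5*h_T
  h_R = 1 + 1/3*h_P + 4/15*h_Q + 1/5*h_R + 2/15*h_S + 1/15*h_T
  h_S = 1 + 1/15*h_P + 2/5*h_Q + 1/5*h_R + 1/15*h_S + 4/15*h_T

Substituting h_T = 0 and rearranging gives the linear system (I - Q) h = 1:
  [13/15, -1/3, -4/15, -1/5] . (h_P, h_Q, h_R, h_S) = 1
  [-1/5, 4/5, -1/15, -1/3] . (h_P, h_Q, h_R, h_S) = 1
  [-1/3, -4/15, 4/5, -2/15] . (h_P, h_Q, h_R, h_S) = 1
  [-1/15, -2/5, -1/5, 14/15] . (h_P, h_Q, h_R, h_S) = 1

Solving yields:
  h_P = 13557/1981
  h_Q = 11616/1981
  h_R = 13836/1981
  h_S = 11034/1981

Starting state is Q, so the expected hitting time is h_Q = 11616/1981.

Answer: 11616/1981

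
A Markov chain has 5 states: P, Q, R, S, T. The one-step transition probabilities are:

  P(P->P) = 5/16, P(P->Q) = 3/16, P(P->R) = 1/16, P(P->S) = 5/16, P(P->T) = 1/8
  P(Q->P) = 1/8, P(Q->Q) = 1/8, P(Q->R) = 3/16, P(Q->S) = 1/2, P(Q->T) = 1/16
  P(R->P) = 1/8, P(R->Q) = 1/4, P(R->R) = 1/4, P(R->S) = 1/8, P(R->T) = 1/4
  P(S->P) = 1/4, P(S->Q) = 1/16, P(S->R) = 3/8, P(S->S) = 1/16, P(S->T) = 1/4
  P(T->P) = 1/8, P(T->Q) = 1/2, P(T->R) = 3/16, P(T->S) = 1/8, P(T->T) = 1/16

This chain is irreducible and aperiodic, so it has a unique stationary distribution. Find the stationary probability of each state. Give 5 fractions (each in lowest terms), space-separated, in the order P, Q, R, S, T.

The stationary distribution satisfies pi = pi * P, i.e.:
  pi_P = 5/16*pi_P + 1/8*pi_Q + 1/8*pi_R + 1/4*pi_S + 1/8*pi_T
  pi_Q = 3/16*pi_P + 1/8*pi_Q + 1/4*pi_R + 1/16*pi_S + 1/2*pi_T
  pi_R = 1/16*pi_P + 3/16*pi_Q + 1/4*pi_R + 3/8*pi_S + 3/16*pi_T
  pi_S = 5/16*pi_P + 1/2*pi_Q + 1/8*pi_R + 1/16*pi_S + 1/8*pi_T
  pi_T = 1/8*pi_P + 1/16*pi_Q + 1/4*pi_R + 1/4*pi_S + 1/16*pi_T
with normalization: pi_P + pi_Q + pi_R + pi_S + pi_T = 1.

Using the first 4 balance equations plus normalization, the linear system A*pi = b is:
  [-11/16, 1/8, 1/8, 1/4, 1/8] . pi = 0
  [3/16, -7/8, 1/4, 1/16, 1/2] . pi = 0
  [1/16, 3/16, -3/4, 3/8, 3/16] . pi = 0
  [5/16, 1/2, 1/8, -15/16, 1/8] . pi = 0
  [1, 1, 1, 1, 1] . pi = 1

Solving yields:
  pi_P = 127/674
  pi_Q = 1693/8088
  pi_R = 889/4044
  pi_S = 303/1348
  pi_T = 425/2696

Verification (pi * P):
  127/674*5/16 + 1693/8088*1/8 + 889/4044*1/8 + 303/1348*1/4 + 425/2696*1/8 = 127/674 = pi_P  (ok)
  127/674*3/16 + 1693/8088*1/8 + 889/4044*1/4 + 303/1348*1/16 + 425/2696*1/2 = 1693/8088 = pi_Q  (ok)
  127/674*1/16 + 1693/8088*3/16 + 889/4044*1/4 + 303/1348*3/8 + 425/2696*3/16 = 889/4044 = pi_R  (ok)
  127/674*5/16 + 1693/8088*1/2 + 889/4044*1/8 + 303/1348*1/16 + 425/2696*1/8 = 303/1348 = pi_S  (ok)
  127/674*1/8 + 1693/8088*1/16 + 889/4044*1/4 + 303/1348*1/4 + 425/2696*1/16 = 425/2696 = pi_T  (ok)

Answer: 127/674 1693/8088 889/4044 303/1348 425/2696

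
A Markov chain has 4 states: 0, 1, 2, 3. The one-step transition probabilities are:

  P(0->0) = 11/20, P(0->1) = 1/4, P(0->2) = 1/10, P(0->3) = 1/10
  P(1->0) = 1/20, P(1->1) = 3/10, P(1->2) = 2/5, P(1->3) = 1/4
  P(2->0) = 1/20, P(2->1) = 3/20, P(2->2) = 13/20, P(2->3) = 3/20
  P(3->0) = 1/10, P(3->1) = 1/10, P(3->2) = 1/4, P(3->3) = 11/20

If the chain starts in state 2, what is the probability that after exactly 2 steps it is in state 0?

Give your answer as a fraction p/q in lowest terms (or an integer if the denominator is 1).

Computing P^2 by repeated multiplication:
P^1 =
  0: [11/20, 1/4, 1/10, 1/10]
  1: [1/20, 3/10, 2/5, 1/4]
  2: [1/20, 3/20, 13/20, 3/20]
  3: [1/10, 1/10, 1/4, 11/20]
P^2 =
  0: [33/100, 19/80, 49/200, 3/16]
  1: [7/80, 3/16, 179/400, 111/400]
  2: [33/400, 17/100, 21/40, 89/400]
  3: [51/400, 59/400, 7/20, 3/8]

(P^2)[2 -> 0] = 33/400

Answer: 33/400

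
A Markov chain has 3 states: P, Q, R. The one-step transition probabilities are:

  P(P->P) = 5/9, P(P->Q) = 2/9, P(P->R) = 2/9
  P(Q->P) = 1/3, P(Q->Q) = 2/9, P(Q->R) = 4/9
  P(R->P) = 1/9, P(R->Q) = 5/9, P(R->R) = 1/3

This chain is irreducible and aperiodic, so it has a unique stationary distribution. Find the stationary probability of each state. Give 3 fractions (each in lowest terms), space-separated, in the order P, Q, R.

Answer: 1/3 1/3 1/3

Derivation:
The stationary distribution satisfies pi = pi * P, i.e.:
  pi_P = 5/9*pi_P + 1/3*pi_Q + 1/9*pi_R
  pi_Q = 2/9*pi_P + 2/9*pi_Q + 5/9*pi_R
  pi_R = 2/9*pi_P + 4/9*pi_Q + 1/3*pi_R
with normalization: pi_P + pi_Q + pi_R = 1.

Using the first 2 balance equations plus normalization, the linear system A*pi = b is:
  [-4/9, 1/3, 1/9] . pi = 0
  [2/9, -7/9, 5/9] . pi = 0
  [1, 1, 1] . pi = 1

Solving yields:
  pi_P = 1/3
  pi_Q = 1/3
  pi_R = 1/3

Verification (pi * P):
  1/3*5/9 + 1/3*1/3 + 1/3*1/9 = 1/3 = pi_P  (ok)
  1/3*2/9 + 1/3*2/9 + 1/3*5/9 = 1/3 = pi_Q  (ok)
  1/3*2/9 + 1/3*4/9 + 1/3*1/3 = 1/3 = pi_R  (ok)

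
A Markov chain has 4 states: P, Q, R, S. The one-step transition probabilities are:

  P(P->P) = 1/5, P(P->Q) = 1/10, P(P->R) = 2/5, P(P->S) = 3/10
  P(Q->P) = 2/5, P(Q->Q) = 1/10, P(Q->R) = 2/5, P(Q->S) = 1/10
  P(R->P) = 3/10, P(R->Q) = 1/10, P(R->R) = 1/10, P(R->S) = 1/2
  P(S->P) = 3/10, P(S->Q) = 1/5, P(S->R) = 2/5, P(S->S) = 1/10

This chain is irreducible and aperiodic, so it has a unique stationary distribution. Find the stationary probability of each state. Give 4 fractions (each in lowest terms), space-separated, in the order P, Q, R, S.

Answer: 451/1586 203/1586 4/13 222/793

Derivation:
The stationary distribution satisfies pi = pi * P, i.e.:
  pi_P = 1/5*pi_P + 2/5*pi_Q + 3/10*pi_R + 3/10*pi_S
  pi_Q = 1/10*pi_P + 1/10*pi_Q + 1/10*pi_R + 1/5*pi_S
  pi_R = 2/5*pi_P + 2/5*pi_Q + 1/10*pi_R + 2/5*pi_S
  pi_S = 3/10*pi_P + 1/10*pi_Q + 1/2*pi_R + 1/10*pi_S
with normalization: pi_P + pi_Q + pi_R + pi_S = 1.

Using the first 3 balance equations plus normalization, the linear system A*pi = b is:
  [-4/5, 2/5, 3/10, 3/10] . pi = 0
  [1/10, -9/10, 1/10, 1/5] . pi = 0
  [2/5, 2/5, -9/10, 2/5] . pi = 0
  [1, 1, 1, 1] . pi = 1

Solving yields:
  pi_P = 451/1586
  pi_Q = 203/1586
  pi_R = 4/13
  pi_S = 222/793

Verification (pi * P):
  451/1586*1/5 + 203/1586*2/5 + 4/13*3/10 + 222/793*3/10 = 451/1586 = pi_P  (ok)
  451/1586*1/10 + 203/1586*1/10 + 4/13*1/10 + 222/793*1/5 = 203/1586 = pi_Q  (ok)
  451/1586*2/5 + 203/1586*2/5 + 4/13*1/10 + 222/793*2/5 = 4/13 = pi_R  (ok)
  451/1586*3/10 + 203/1586*1/10 + 4/13*1/2 + 222/793*1/10 = 222/793 = pi_S  (ok)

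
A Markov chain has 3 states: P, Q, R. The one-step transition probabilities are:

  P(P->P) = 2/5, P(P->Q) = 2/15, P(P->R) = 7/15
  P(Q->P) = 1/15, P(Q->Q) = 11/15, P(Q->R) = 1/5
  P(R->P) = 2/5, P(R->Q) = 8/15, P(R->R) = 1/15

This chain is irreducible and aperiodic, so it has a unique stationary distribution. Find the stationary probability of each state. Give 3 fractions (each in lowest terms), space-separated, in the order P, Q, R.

The stationary distribution satisfies pi = pi * P, i.e.:
  pi_P = 2/5*pi_P + 1/15*pi_Q + 2/5*pi_R
  pi_Q = 2/15*pi_P + 11/15*pi_Q + 8/15*pi_R
  pi_R = 7/15*pi_P + 1/5*pi_Q + 1/15*pi_R
with normalization: pi_P + pi_Q + pi_R = 1.

Using the first 2 balance equations plus normalization, the linear system A*pi = b is:
  [-3/5, 1/15, 2/5] . pi = 0
  [2/15, -4/15, 8/15] . pi = 0
  [1, 1, 1] . pi = 1

Solving yields:
  pi_P = 16/75
  pi_Q = 14/25
  pi_R = 17/75

Verification (pi * P):
  16/75*2/5 + 14/25*1/15 + 17/75*2/5 = 16/75 = pi_P  (ok)
  16/75*2/15 + 14/25*11/15 + 17/75*8/15 = 14/25 = pi_Q  (ok)
  16/75*7/15 + 14/25*1/5 + 17/75*1/15 = 17/75 = pi_R  (ok)

Answer: 16/75 14/25 17/75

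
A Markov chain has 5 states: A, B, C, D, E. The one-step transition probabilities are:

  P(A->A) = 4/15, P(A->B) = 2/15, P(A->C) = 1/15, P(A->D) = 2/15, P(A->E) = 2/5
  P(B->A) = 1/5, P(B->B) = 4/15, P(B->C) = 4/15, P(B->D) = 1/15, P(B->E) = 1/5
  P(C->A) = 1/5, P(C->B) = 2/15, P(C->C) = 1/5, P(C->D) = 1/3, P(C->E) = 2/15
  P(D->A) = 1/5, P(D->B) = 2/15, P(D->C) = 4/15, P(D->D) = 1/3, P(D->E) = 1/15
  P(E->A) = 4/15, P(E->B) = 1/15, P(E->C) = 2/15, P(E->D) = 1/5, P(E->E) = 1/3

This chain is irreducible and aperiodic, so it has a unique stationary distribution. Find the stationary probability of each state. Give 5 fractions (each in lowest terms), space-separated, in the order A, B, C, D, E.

The stationary distribution satisfies pi = pi * P, i.e.:
  pi_A = 4/15*pi_A + 1/5*pi_B + 1/5*pi_C + 1/5*pi_D + 4/15*pi_E
  pi_B = 2/15*pi_A + 4/15*pi_B + 2/15*pi_C + 2/15*pi_D + 1/15*pi_E
  pi_C = 1/15*pi_A + 4/15*pi_B + 1/5*pi_C + 4/15*pi_D + 2/15*pi_E
  pi_D = 2/15*pi_A + 1/15*pi_B + 1/3*pi_C + 1/3*pi_D + 1/5*pi_E
  pi_E = 2/5*pi_A + 1/5*pi_B + 2/15*pi_C + 1/15*pi_D + 1/3*pi_E
with normalization: pi_A + pi_B + pi_C + pi_D + pi_E = 1.

Using the first 4 balance equations plus normalization, the linear system A*pi = b is:
  [-11/15, 1/5, 1/5, 1/5, 4/15] . pi = 0
  [2/15, -11/15, 2/15, 2/15, 1/15] . pi = 0
  [1/15, 4/15, -4/5, 4/15, 2/15] . pi = 0
  [2/15, 1/15, 1/3, -2/3, 1/5] . pi = 0
  [1, 1, 1, 1, 1] . pi = 1

Solving yields:
  pi_A = 7362/31843
  pi_B = 617/4549
  pi_C = 5638/31843
  pi_D = 6985/31843
  pi_E = 1077/4549

Verification (pi * P):
  7362/31843*4/15 + 617/4549*1/5 + 5638/31843*1/5 + 6985/31843*1/5 + 1077/4549*4/15 = 7362/31843 = pi_A  (ok)
  7362/31843*2/15 + 617/4549*4/15 + 5638/31843*2/15 + 6985/31843*2/15 + 1077/4549*1/15 = 617/4549 = pi_B  (ok)
  7362/31843*1/15 + 617/4549*4/15 + 5638/31843*1/5 + 6985/31843*4/15 + 1077/4549*2/15 = 5638/31843 = pi_C  (ok)
  7362/31843*2/15 + 617/4549*1/15 + 5638/31843*1/3 + 6985/31843*1/3 + 1077/4549*1/5 = 6985/31843 = pi_D  (ok)
  7362/31843*2/5 + 617/4549*1/5 + 5638/31843*2/15 + 6985/31843*1/15 + 1077/4549*1/3 = 1077/4549 = pi_E  (ok)

Answer: 7362/31843 617/4549 5638/31843 6985/31843 1077/4549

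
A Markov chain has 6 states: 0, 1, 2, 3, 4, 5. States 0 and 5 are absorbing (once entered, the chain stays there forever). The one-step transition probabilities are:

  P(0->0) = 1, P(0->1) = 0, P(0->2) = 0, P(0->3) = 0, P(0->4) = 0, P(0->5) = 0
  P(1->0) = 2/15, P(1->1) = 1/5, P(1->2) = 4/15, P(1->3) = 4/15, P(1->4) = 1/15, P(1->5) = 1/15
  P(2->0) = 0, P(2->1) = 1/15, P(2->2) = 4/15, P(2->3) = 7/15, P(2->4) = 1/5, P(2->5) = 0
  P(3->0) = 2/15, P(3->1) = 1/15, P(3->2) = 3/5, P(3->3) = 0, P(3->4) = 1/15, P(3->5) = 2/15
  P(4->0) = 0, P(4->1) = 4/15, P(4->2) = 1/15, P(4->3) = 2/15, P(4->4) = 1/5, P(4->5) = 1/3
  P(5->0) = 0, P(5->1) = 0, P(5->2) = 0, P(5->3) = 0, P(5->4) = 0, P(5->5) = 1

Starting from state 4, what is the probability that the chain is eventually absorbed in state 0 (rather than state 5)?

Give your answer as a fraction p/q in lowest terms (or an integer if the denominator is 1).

Answer: 1102/4609

Derivation:
Let a_i = P(absorbed in 0 | start in state i).
Boundary conditions: a_0 = 1, a_5 = 0.
For each transient state i, a_i = sum_j P(i->j) * a_j:
  a_1 = 2/15*a_0 + 1/5*a_1 + 4/15*a_2 + 4/15*a_3 + 1/15*a_4 + 1/15*a_5
  a_2 = 0*a_0 + 1/15*a_1 + 4/15*a_2 + 7/15*a_3 + 1/5*a_4 + 0*a_5
  a_3 = 2/15*a_0 + 1/15*a_1 + 3/5*a_2 + 0*a_3 + 1/15*a_4 + 2/15*a_5
  a_4 = 0*a_0 + 4/15*a_1 + 1/15*a_2 + 2/15*a_3 + 1/5*a_4 + 1/3*a_5

Substituting a_0 = 1 and a_5 = 0, rearrange to (I - Q) a = r where r[i] = P(i -> 0):
  [4/5, -4/15, -4/15, -1/15] . (a_1, a_2, a_3, a_4) = 2/15
  [-1/15, 11/15, -7/15, -1/5] . (a_1, a_2, a_3, a_4) = 0
  [-1/15, -3/5, 1, -1/15] . (a_1, a_2, a_3, a_4) = 2/15
  [-4/15, -1/15, -2/15, 4/5] . (a_1, a_2, a_3, a_4) = 0

Solving yields:
  a_1 = 2001/4609
  a_2 = 1626/4609
  a_3 = 1797/4609
  a_4 = 1102/4609

Starting state is 4, so the absorption probability is a_4 = 1102/4609.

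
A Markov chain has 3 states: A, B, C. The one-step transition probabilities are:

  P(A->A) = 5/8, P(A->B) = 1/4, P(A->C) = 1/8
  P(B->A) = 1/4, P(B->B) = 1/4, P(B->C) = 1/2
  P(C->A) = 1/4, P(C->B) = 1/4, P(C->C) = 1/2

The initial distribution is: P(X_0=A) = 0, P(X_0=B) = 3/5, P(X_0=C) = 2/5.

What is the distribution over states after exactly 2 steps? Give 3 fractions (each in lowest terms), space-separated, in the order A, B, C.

Answer: 11/32 1/4 13/32

Derivation:
Propagating the distribution step by step (d_{t+1} = d_t * P):
d_0 = (A=0, B=3/5, C=2/5)
  d_1[A] = 0*5/8 + 3/5*1/4 + 2/5*1/4 = 1/4
  d_1[B] = 0*1/4 + 3/5*1/4 + 2/5*1/4 = 1/4
  d_1[C] = 0*1/8 + 3/5*1/2 + 2/5*1/2 = 1/2
d_1 = (A=1/4, B=1/4, C=1/2)
  d_2[A] = 1/4*5/8 + 1/4*1/4 + 1/2*1/4 = 11/32
  d_2[B] = 1/4*1/4 + 1/4*1/4 + 1/2*1/4 = 1/4
  d_2[C] = 1/4*1/8 + 1/4*1/2 + 1/2*1/2 = 13/32
d_2 = (A=11/32, B=1/4, C=13/32)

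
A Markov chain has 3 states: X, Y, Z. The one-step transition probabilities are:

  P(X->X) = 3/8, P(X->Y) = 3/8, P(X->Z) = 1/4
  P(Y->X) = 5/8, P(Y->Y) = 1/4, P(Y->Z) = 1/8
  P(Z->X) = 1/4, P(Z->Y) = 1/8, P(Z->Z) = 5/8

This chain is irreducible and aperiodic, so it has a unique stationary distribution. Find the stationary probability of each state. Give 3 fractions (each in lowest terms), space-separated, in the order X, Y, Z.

Answer: 17/43 11/43 15/43

Derivation:
The stationary distribution satisfies pi = pi * P, i.e.:
  pi_X = 3/8*pi_X + 5/8*pi_Y + 1/4*pi_Z
  pi_Y = 3/8*pi_X + 1/4*pi_Y + 1/8*pi_Z
  pi_Z = 1/4*pi_X + 1/8*pi_Y + 5/8*pi_Z
with normalization: pi_X + pi_Y + pi_Z = 1.

Using the first 2 balance equations plus normalization, the linear system A*pi = b is:
  [-5/8, 5/8, 1/4] . pi = 0
  [3/8, -3/4, 1/8] . pi = 0
  [1, 1, 1] . pi = 1

Solving yields:
  pi_X = 17/43
  pi_Y = 11/43
  pi_Z = 15/43

Verification (pi * P):
  17/43*3/8 + 11/43*5/8 + 15/43*1/4 = 17/43 = pi_X  (ok)
  17/43*3/8 + 11/43*1/4 + 15/43*1/8 = 11/43 = pi_Y  (ok)
  17/43*1/4 + 11/43*1/8 + 15/43*5/8 = 15/43 = pi_Z  (ok)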